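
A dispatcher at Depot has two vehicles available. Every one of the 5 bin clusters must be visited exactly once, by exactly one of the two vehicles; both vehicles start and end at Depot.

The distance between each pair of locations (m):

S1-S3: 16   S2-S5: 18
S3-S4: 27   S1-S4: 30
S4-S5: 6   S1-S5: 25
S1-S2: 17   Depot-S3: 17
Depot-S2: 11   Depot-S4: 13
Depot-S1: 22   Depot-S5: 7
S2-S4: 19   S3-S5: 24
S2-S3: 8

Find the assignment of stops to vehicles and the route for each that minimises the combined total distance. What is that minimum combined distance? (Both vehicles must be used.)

Check every non-empty split of the stops between the two vehicles; for each half take its own optimal tour:
  {S1} + {S2, S3, S4, S5}: 44 + 57 = 101
  {S2} + {S1, S3, S4, S5}: 22 + 76 = 98
  {S1, S2} + {S3, S4, S5}: 50 + 57 = 107
  {S3} + {S1, S2, S4, S5}: 34 + 71 = 105
  {S1, S3} + {S2, S4, S5}: 55 + 43 = 98
  {S2, S3} + {S1, S4, S5}: 36 + 65 = 101
  … (15 splits in total)
  {S1, S2, S3} + {S4, S5}: 57 + 26 = 83  ← best
Best: vehicle 1 Depot → S1 → S3 → S2 → Depot = 57; vehicle 2 Depot → S4 → S5 → Depot = 26; combined 83.

Minimum combined distance: 83 m.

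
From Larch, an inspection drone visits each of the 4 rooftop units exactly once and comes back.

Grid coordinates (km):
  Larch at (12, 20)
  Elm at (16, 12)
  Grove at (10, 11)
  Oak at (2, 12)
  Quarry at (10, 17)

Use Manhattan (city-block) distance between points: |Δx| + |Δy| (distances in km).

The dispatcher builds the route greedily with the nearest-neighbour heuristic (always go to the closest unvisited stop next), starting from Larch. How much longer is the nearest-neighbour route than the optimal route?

From Larch: Quarry=5, Grove=11, Elm=12, Oak=18 → choose Quarry (5).
From Quarry: Grove=6, Elm=11, Oak=13 → choose Grove (6).
From Grove: Elm=7, Oak=9 → choose Elm (7).
From Elm: Oak=14 → choose Oak (14).
NN route Larch → Quarry → Grove → Elm → Oak → Larch costs 50.
Optimal: Larch → Elm → Grove → Oak → Quarry → Larch costs 46 (by enumerating all 12 distinct tours).
Excess = 50 − 46 = 4.

Excess over optimum: 4 km.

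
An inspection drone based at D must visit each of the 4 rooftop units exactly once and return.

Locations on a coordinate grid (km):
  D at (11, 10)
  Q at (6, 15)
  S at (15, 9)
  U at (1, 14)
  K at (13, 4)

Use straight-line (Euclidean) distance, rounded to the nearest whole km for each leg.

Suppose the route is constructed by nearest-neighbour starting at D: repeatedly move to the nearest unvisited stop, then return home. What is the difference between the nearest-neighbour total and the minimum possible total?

D: S=4, K=6, Q=7, U=11 ⇒ S
S: K=5, Q=11, U=15 ⇒ K
K: Q=13, U=16 ⇒ Q
Q: U=5 ⇒ U
NN route D → S → K → Q → U → D costs 38.
Optimal: D → Q → U → K → S → D costs 37 (by enumerating all 12 distinct tours).
Excess = 38 − 37 = 1.

Excess over optimum: 1 km.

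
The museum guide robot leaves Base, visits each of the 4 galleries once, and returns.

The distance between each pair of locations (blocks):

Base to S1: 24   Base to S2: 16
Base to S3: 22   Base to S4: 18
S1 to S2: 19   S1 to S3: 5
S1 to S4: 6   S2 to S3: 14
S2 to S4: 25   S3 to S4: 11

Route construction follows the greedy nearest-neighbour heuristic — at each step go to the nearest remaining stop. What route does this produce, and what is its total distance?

From Base: distances to unvisited — S2=16, S4=18, S3=22, S1=24. Nearest is S2 (16).
From S2: distances to unvisited — S3=14, S1=19, S4=25. Nearest is S3 (14).
From S3: distances to unvisited — S1=5, S4=11. Nearest is S1 (5).
From S1: distances to unvisited — S4=6. Nearest is S4 (6).
Return S4→Base: 18.
Total = 16 + 14 + 5 + 6 + 18 = 59.

Nearest-neighbour total = 59 blocks; route Base → S2 → S3 → S1 → S4 → Base.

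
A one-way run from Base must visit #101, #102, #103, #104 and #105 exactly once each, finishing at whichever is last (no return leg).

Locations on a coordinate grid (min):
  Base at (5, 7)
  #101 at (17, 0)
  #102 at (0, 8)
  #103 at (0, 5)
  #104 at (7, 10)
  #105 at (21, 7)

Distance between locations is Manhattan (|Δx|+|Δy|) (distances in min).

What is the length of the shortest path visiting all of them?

There are 5! = 120 possible orderings.
Base→#101→#102→#103→#104→#105: 19+25+3+12+17 = 76
Base→#101→#102→#103→#105→#104: 19+25+3+23+17 = 87
Base→#101→#102→#104→#103→#105: 19+25+9+12+23 = 88
Base→#101→#102→#104→#105→#103: 19+25+9+17+23 = 93
Base→#101→#102→#105→#103→#104: 19+25+22+23+12 = 101
Base→#101→#102→#105→#104→#103: 19+25+22+17+12 = 95
Base→#101→#103→#102→#104→#105: 19+22+3+9+17 = 70
Base→#101→#103→#102→#105→#104: 19+22+3+22+17 = 83
Base→#101→#103→#104→#102→#105: 19+22+12+9+22 = 84
Base→#101→#103→#104→#105→#102: 19+22+12+17+22 = 92
Base→#101→#103→#105→#102→#104: 19+22+23+22+9 = 95
Base→#101→#103→#105→#104→#102: 19+22+23+17+9 = 90
Base→#101→#104→#102→#103→#105: 19+20+9+3+23 = 74
Base→#101→#104→#102→#105→#103: 19+20+9+22+23 = 93
… (106 more)
Base→#103→#102→#104→#105→#101: 7+3+9+17+11 = 47  ← best
The minimum is 47.
One shortest path: Base → #103 → #102 → #104 → #105 → #101.

47 min — the minimum one-way total.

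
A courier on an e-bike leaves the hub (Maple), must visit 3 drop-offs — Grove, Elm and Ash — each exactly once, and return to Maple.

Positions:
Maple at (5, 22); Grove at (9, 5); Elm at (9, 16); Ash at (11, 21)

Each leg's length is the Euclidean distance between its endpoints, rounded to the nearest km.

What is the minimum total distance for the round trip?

Minimum total distance: 39 km.

With 3 stops there are 3!/2 = 3 distinct round trips (a route and its reverse cost the same).
Maple→Grove→Elm→Ash→Maple: 17+11+5+6 = 39
Maple→Grove→Ash→Elm→Maple: 17+16+5+7 = 45
Maple→Elm→Grove→Ash→Maple: 7+11+16+6 = 40
The minimum is 39.
One optimal route: Maple → Grove → Elm → Ash → Maple (or its reverse).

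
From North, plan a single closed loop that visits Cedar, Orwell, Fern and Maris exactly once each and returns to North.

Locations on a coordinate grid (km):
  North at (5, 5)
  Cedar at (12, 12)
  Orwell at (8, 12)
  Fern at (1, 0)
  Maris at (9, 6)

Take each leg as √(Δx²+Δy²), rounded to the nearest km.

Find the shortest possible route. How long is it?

There are 12 distinct closed tours to check (reversals are equivalent).
North - Cedar - Orwell - Fern - Maris - North: 10+4+14+10+4 = 42
North - Cedar - Orwell - Maris - Fern - North: 10+4+6+10+6 = 36
North - Cedar - Fern - Orwell - Maris - North: 10+16+14+6+4 = 50
North - Cedar - Fern - Maris - Orwell - North: 10+16+10+6+8 = 50
North - Cedar - Maris - Orwell - Fern - North: 10+7+6+14+6 = 43
North - Cedar - Maris - Fern - Orwell - North: 10+7+10+14+8 = 49
North - Orwell - Cedar - Fern - Maris - North: 8+4+16+10+4 = 42
North - Orwell - Cedar - Maris - Fern - North: 8+4+7+10+6 = 35
North - Orwell - Fern - Cedar - Maris - North: 8+14+16+7+4 = 49
North - Orwell - Maris - Cedar - Fern - North: 8+6+7+16+6 = 43
North - Fern - Cedar - Orwell - Maris - North: 6+16+4+6+4 = 36
North - Fern - Orwell - Cedar - Maris - North: 6+14+4+7+4 = 35
The minimum is 35.
One optimal route: North → Orwell → Cedar → Maris → Fern → North (or its reverse).

Minimum total distance: 35 km.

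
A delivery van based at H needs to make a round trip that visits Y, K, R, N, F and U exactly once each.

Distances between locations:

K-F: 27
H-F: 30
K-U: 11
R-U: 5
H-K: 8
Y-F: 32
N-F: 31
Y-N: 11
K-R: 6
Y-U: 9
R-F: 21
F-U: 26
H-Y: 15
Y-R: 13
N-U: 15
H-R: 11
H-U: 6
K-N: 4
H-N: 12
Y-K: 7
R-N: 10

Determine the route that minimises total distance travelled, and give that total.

Minimum total distance: 87.

There are 360 distinct closed tours to check (reversals are equivalent).
H → Y → K → R → N → F → U → H: 15+7+6+10+31+26+6 = 101
H → Y → K → R → N → U → F → H: 15+7+6+10+15+26+30 = 109
H → Y → K → R → F → N → U → H: 15+7+6+21+31+15+6 = 101
H → Y → K → R → F → U → N → H: 15+7+6+21+26+15+12 = 102
H → Y → K → R → U → N → F → H: 15+7+6+5+15+31+30 = 109
H → Y → K → R → U → F → N → H: 15+7+6+5+26+31+12 = 102
H → Y → K → N → R → F → U → H: 15+7+4+10+21+26+6 = 89
H → Y → K → N → R → U → F → H: 15+7+4+10+5+26+30 = 97
… (352 more)
H → K → N → Y → F → R → U → H: 8+4+11+32+21+5+6 = 87  ← best
The minimum is 87.
One optimal route: H → K → N → Y → F → R → U → H (or its reverse).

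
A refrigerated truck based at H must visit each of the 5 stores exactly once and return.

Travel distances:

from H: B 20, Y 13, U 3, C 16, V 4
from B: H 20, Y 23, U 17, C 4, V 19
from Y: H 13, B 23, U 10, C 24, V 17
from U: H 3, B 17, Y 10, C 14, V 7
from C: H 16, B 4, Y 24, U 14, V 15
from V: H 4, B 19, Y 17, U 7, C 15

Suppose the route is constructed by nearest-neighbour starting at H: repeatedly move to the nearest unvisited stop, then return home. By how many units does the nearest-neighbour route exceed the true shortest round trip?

From H: U=3, V=4, Y=13, C=16, B=20 → choose U (3).
From U: V=7, Y=10, C=14, B=17 → choose V (7).
From V: C=15, Y=17, B=19 → choose C (15).
From C: B=4, Y=24 → choose B (4).
From B: Y=23 → choose Y (23).
NN route H → U → V → C → B → Y → H costs 65.
Optimal: H → U → Y → B → C → V → H costs 59 (by enumerating all 60 distinct tours).
Excess = 65 − 59 = 6.

The nearest-neighbour route is 6 longer than optimal.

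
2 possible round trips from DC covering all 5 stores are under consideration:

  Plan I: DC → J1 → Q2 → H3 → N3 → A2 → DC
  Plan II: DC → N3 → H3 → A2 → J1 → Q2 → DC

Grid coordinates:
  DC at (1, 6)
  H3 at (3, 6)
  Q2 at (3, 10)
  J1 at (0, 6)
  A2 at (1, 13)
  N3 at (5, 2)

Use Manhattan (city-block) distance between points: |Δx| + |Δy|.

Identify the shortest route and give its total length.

Plan I: 1 + 7 + 4 + 6 + 15 + 7 = 40
Plan II: 8 + 6 + 9 + 8 + 7 + 6 = 44

Shortest is Plan I, total 40.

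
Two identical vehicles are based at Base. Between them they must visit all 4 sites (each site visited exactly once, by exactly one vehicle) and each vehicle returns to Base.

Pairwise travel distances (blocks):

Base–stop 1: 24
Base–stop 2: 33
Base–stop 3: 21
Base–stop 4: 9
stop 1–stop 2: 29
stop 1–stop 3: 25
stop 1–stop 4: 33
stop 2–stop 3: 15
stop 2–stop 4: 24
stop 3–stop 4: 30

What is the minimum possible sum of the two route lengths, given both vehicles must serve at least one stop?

Minimum combined distance: 107 blocks.

There are 2^3 − 1 = 7 ways to divide the 4 stops into two non-empty groups. For each, the best each vehicle can do is its own shortest tour through its group:
  {stop 1} + {stop 2, stop 3, stop 4}: 48 + 69 = 117
  {stop 2} + {stop 1, stop 3, stop 4}: 66 + 88 = 154
  {stop 1, stop 2} + {stop 3, stop 4}: 86 + 60 = 146
  {stop 3} + {stop 1, stop 2, stop 4}: 42 + 86 = 128
  {stop 1, stop 3} + {stop 2, stop 4}: 70 + 66 = 136
  {stop 2, stop 3} + {stop 1, stop 4}: 69 + 66 = 135
  … (7 splits in total)
  {stop 1, stop 2, stop 3} + {stop 4}: 89 + 18 = 107  ← best
Best: vehicle 1 Base → stop 1 → stop 2 → stop 3 → Base = 89; vehicle 2 Base → stop 4 → Base = 18; combined 107.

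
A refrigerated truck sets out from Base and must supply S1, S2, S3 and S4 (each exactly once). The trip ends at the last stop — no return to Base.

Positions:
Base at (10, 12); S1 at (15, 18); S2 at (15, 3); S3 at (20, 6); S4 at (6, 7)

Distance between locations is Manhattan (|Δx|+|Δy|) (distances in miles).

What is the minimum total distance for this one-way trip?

Minimum one-way distance = 47 miles.

There are 4! = 24 possible orderings.
Base→S1→S2→S3→S4: 11+15+8+15 = 49
Base→S1→S2→S4→S3: 11+15+13+15 = 54
Base→S1→S3→S2→S4: 11+17+8+13 = 49
Base→S1→S3→S4→S2: 11+17+15+13 = 56
Base→S1→S4→S2→S3: 11+20+13+8 = 52
Base→S1→S4→S3→S2: 11+20+15+8 = 54
Base→S2→S1→S3→S4: 14+15+17+15 = 61
Base→S2→S1→S4→S3: 14+15+20+15 = 64
Base→S2→S3→S1→S4: 14+8+17+20 = 59
Base→S2→S3→S4→S1: 14+8+15+20 = 57
Base→S2→S4→S1→S3: 14+13+20+17 = 64
Base→S2→S4→S3→S1: 14+13+15+17 = 59
Base→S3→S1→S2→S4: 16+17+15+13 = 61
Base→S3→S1→S4→S2: 16+17+20+13 = 66
… (10 more)
Base→S4→S2→S3→S1: 9+13+8+17 = 47  ← best
The minimum is 47.
One shortest path: Base → S4 → S2 → S3 → S1.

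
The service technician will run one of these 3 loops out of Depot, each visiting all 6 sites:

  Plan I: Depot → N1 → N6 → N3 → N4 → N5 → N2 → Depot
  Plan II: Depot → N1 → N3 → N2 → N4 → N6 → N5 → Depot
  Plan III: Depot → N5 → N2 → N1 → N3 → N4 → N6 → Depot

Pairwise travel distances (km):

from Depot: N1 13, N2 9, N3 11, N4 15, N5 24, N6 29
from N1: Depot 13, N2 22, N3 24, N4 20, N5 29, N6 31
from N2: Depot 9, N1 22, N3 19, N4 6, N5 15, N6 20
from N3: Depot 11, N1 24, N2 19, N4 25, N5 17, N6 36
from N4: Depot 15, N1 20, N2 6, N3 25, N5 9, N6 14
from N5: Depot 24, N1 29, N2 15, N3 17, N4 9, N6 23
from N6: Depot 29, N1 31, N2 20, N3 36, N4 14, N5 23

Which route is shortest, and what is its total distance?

Shortest is Plan II, total 123 km.

Plan I: 13 + 31 + 36 + 25 + 9 + 15 + 9 = 138
Plan II: 13 + 24 + 19 + 6 + 14 + 23 + 24 = 123
Plan III: 24 + 15 + 22 + 24 + 25 + 14 + 29 = 153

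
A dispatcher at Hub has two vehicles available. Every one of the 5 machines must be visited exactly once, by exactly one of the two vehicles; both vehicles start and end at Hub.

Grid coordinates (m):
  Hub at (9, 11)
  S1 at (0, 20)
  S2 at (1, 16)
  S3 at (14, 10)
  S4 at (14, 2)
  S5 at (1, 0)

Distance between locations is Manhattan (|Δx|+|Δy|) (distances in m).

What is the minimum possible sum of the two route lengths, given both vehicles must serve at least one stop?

Minimum combined distance: 80 m.

There are 2^4 − 1 = 15 ways to divide the 5 stops into two non-empty groups. For each, the best each vehicle can do is its own shortest tour through its group:
  {S1} + {S2, S3, S4, S5}: 36 + 58 = 94
  {S2} + {S1, S3, S4, S5}: 26 + 68 = 94
  {S1, S2} + {S3, S4, S5}: 36 + 48 = 84
  {S3} + {S1, S2, S4, S5}: 12 + 68 = 80
  {S1, S3} + {S2, S4, S5}: 48 + 58 = 106
  {S2, S3} + {S1, S4, S5}: 38 + 68 = 106
  … (15 splits in total)
Best: vehicle 1 Hub → S3 → Hub = 12; vehicle 2 Hub → S1 → S2 → S5 → S4 → Hub = 68; combined 80.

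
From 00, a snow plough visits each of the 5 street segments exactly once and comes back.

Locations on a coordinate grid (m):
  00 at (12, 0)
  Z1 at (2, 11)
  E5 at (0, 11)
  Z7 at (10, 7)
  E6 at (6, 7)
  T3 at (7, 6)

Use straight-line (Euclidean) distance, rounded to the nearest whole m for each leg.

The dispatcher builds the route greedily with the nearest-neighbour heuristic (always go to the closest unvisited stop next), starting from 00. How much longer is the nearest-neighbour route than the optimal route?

1 m longer than the optimal tour.

00: Z7=7, T3=8, E6=9, Z1=15, E5=16 ⇒ Z7
Z7: T3=3, E6=4, Z1=9, E5=11 ⇒ T3
T3: E6=1, Z1=7, E5=9 ⇒ E6
E6: Z1=6, E5=7 ⇒ Z1
Z1: E5=2 ⇒ E5
NN route 00 → Z7 → T3 → E6 → Z1 → E5 → 00 costs 35.
Optimal: 00 → Z7 → Z1 → E5 → E6 → T3 → 00 costs 34 (by enumerating all 60 distinct tours).
Excess = 35 − 34 = 1.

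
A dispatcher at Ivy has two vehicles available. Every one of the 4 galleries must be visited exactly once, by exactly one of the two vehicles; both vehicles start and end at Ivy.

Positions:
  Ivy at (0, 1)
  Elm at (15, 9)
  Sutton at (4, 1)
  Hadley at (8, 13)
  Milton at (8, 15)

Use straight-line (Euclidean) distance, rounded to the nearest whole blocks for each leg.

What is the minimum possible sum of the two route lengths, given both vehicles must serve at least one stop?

50 blocks — the smallest possible combined total.

Check every non-empty split of the stops between the two vehicles; for each half take its own optimal tour:
  {Elm} + {Sutton, Hadley, Milton}: 34 + 35 = 69
  {Sutton} + {Elm, Hadley, Milton}: 8 + 42 = 50
  {Elm, Sutton} + {Hadley, Milton}: 35 + 32 = 67
  {Hadley} + {Elm, Sutton, Milton}: 28 + 43 = 71
  {Elm, Hadley} + {Sutton, Milton}: 39 + 35 = 74
  {Sutton, Hadley} + {Elm, Milton}: 31 + 42 = 73
  … (7 splits in total)
Best: vehicle 1 Ivy → Sutton → Ivy = 8; vehicle 2 Ivy → Elm → Milton → Hadley → Ivy = 42; combined 50.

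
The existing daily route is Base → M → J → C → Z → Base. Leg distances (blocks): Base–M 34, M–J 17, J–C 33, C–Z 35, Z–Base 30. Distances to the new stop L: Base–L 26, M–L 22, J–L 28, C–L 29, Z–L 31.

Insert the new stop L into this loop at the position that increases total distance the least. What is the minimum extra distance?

+14 blocks — insert L between Base and M.

Insertion cost between consecutive stops i–j is d(i,L) + d(L,j) − d(i,j):
  between Base and M: 26 + 22 − 34 = 14
  between M and J: 22 + 28 − 17 = 33
  between J and C: 28 + 29 − 33 = 24
  between C and Z: 29 + 31 − 35 = 25
  between Z and Base: 31 + 26 − 30 = 27
Cheapest insertion is between Base and M, adding 14.
New total = 149 + 14 = 163.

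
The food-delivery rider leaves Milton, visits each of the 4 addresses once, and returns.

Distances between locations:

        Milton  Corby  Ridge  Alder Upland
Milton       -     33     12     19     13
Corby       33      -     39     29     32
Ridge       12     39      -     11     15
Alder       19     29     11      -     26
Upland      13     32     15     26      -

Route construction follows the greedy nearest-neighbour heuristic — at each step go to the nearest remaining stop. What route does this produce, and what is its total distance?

114 along Milton → Ridge → Alder → Upland → Corby → Milton.

Milton → [Ridge:12 / Upland:13 / Alder:19 / Corby:33] → Ridge (12)
Ridge → [Alder:11 / Upland:15 / Corby:39] → Alder (11)
Alder → [Upland:26 / Corby:29] → Upland (26)
Upland → [Corby:32] → Corby (32)
Return Corby→Milton: 33.
Total = 12 + 11 + 26 + 32 + 33 = 114.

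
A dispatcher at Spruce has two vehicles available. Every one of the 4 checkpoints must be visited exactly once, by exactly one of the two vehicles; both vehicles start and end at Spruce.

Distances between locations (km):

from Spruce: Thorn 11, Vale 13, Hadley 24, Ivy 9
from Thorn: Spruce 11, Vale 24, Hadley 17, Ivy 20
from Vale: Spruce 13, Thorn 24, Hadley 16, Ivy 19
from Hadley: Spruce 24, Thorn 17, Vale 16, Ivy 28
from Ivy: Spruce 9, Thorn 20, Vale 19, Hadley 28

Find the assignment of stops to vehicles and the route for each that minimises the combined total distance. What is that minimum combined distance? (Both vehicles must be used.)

Minimum combined distance: 75 km.

Try each way of splitting the stops between the two vehicles (each non-empty) and, for each split, find the best tour for each vehicle:
  {Thorn} + {Vale, Hadley, Ivy}: 22 + 66 = 88
  {Vale} + {Thorn, Hadley, Ivy}: 26 + 65 = 91
  {Thorn, Vale} + {Hadley, Ivy}: 48 + 61 = 109
  {Hadley} + {Thorn, Vale, Ivy}: 48 + 63 = 111
  {Thorn, Hadley} + {Vale, Ivy}: 52 + 41 = 93
  {Vale, Hadley} + {Thorn, Ivy}: 53 + 40 = 93
  … (7 splits in total)
  {Thorn, Vale, Hadley} + {Ivy}: 57 + 18 = 75  ← best
Best: vehicle 1 Spruce → Thorn → Hadley → Vale → Spruce = 57; vehicle 2 Spruce → Ivy → Spruce = 18; combined 75.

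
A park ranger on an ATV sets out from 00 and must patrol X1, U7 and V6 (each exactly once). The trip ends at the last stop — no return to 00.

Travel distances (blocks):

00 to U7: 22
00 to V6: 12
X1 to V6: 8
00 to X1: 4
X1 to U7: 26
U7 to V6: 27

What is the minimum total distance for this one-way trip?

There are 3! = 6 possible orderings.
00 - X1 - U7 - V6: 4+26+27 = 57
00 - X1 - V6 - U7: 4+8+27 = 39
00 - U7 - X1 - V6: 22+26+8 = 56
00 - U7 - V6 - X1: 22+27+8 = 57
00 - V6 - X1 - U7: 12+8+26 = 46
00 - V6 - U7 - X1: 12+27+26 = 65
The minimum is 39.
One shortest path: 00 → X1 → V6 → U7.

39 blocks — the minimum one-way total.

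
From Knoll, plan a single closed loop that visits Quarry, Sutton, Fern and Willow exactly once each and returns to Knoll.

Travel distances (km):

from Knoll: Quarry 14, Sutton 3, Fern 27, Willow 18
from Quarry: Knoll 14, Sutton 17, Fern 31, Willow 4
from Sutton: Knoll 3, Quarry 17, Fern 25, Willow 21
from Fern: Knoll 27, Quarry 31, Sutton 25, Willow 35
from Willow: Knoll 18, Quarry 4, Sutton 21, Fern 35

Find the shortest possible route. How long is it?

81 km — the shortest possible round trip.

With 4 stops there are 4!/2 = 12 distinct round trips (a route and its reverse cost the same).
Knoll→Quarry→Sutton→Fern→Willow→Knoll: 14+17+25+35+18 = 109
Knoll→Quarry→Sutton→Willow→Fern→Knoll: 14+17+21+35+27 = 114
Knoll→Quarry→Fern→Sutton→Willow→Knoll: 14+31+25+21+18 = 109
Knoll→Quarry→Fern→Willow→Sutton→Knoll: 14+31+35+21+3 = 104
Knoll→Quarry→Willow→Sutton→Fern→Knoll: 14+4+21+25+27 = 91
Knoll→Quarry→Willow→Fern→Sutton→Knoll: 14+4+35+25+3 = 81
Knoll→Sutton→Quarry→Fern→Willow→Knoll: 3+17+31+35+18 = 104
Knoll→Sutton→Quarry→Willow→Fern→Knoll: 3+17+4+35+27 = 86
Knoll→Sutton→Fern→Quarry→Willow→Knoll: 3+25+31+4+18 = 81
Knoll→Sutton→Willow→Quarry→Fern→Knoll: 3+21+4+31+27 = 86
Knoll→Fern→Quarry→Sutton→Willow→Knoll: 27+31+17+21+18 = 114
Knoll→Fern→Sutton→Quarry→Willow→Knoll: 27+25+17+4+18 = 91
The minimum is 81.
One optimal route: Knoll → Quarry → Willow → Fern → Sutton → Knoll (or its reverse).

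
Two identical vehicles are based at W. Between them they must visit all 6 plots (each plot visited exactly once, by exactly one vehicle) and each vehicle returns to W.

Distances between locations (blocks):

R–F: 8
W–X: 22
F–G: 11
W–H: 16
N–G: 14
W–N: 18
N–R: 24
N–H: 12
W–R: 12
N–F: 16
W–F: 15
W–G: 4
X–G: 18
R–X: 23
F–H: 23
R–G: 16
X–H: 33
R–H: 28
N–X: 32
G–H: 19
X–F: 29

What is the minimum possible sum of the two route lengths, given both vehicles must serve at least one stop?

Try each way of splitting the stops between the two vehicles (each non-empty) and, for each split, find the best tour for each vehicle:
  {N} + {R, X, F, G, H}: 36 + 92 = 128
  {R} + {N, X, F, G, H}: 24 + 95 = 119
  {N, R} + {X, F, G, H}: 54 + 90 = 144
  {X} + {N, R, F, G, H}: 44 + 71 = 115
  {N, X} + {R, F, G, H}: 72 + 66 = 138
  {R, X} + {N, F, G, H}: 57 + 59 = 116
  … (31 splits in total)
  {G} + {N, R, X, F, H}: 8 + 97 = 105  ← best
Best: vehicle 1 W → G → W = 8; vehicle 2 W → X → R → F → N → H → W = 97; combined 105.

105 blocks — the smallest possible combined total.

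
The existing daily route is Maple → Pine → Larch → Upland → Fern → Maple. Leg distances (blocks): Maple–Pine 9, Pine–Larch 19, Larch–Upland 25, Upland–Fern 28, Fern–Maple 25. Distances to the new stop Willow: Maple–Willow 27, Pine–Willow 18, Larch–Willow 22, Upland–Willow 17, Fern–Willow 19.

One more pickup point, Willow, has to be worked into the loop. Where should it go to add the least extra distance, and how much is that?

+8 blocks — insert Willow between Upland and Fern.

Insertion cost between consecutive stops i–j is d(i,Willow) + d(Willow,j) − d(i,j):
  between Maple and Pine: 27 + 18 − 9 = 36
  between Pine and Larch: 18 + 22 − 19 = 21
  between Larch and Upland: 22 + 17 − 25 = 14
  between Upland and Fern: 17 + 19 − 28 = 8
  between Fern and Maple: 19 + 27 − 25 = 21
Cheapest insertion is between Upland and Fern, adding 8.
New total = 106 + 8 = 114.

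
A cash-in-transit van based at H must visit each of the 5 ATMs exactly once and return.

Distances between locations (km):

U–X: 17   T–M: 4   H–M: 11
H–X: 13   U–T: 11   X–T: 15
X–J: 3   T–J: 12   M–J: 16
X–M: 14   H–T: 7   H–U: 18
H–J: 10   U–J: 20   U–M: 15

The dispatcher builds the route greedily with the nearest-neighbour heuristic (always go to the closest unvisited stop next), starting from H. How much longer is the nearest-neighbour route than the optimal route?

From H: T=7, J=10, M=11, X=13, U=18 → choose T (7).
From T: M=4, U=11, J=12, X=15 → choose M (4).
From M: X=14, U=15, J=16 → choose X (14).
From X: J=3, U=17 → choose J (3).
From J: U=20 → choose U (20).
NN route H → T → M → X → J → U → H costs 66.
Optimal: H → T → M → U → X → J → H costs 56 (by enumerating all 60 distinct tours).
Excess = 66 − 56 = 10.

Excess over optimum: 10 km.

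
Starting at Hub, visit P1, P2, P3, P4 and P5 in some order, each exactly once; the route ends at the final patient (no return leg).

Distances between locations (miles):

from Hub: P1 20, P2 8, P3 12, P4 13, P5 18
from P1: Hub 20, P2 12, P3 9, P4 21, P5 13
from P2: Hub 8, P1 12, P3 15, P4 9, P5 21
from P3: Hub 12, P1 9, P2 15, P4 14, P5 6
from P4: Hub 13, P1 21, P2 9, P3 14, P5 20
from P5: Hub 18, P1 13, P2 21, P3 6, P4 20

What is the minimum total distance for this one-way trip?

There are 5! = 120 possible orderings.
Hub → P1 → P2 → P3 → P4 → P5: 20+12+15+14+20 = 81
Hub → P1 → P2 → P3 → P5 → P4: 20+12+15+6+20 = 73
Hub → P1 → P2 → P4 → P3 → P5: 20+12+9+14+6 = 61
Hub → P1 → P2 → P4 → P5 → P3: 20+12+9+20+6 = 67
Hub → P1 → P2 → P5 → P3 → P4: 20+12+21+6+14 = 73
Hub → P1 → P2 → P5 → P4 → P3: 20+12+21+20+14 = 87
Hub → P1 → P3 → P2 → P4 → P5: 20+9+15+9+20 = 73
Hub → P1 → P3 → P2 → P5 → P4: 20+9+15+21+20 = 85
Hub → P1 → P3 → P4 → P2 → P5: 20+9+14+9+21 = 73
Hub → P1 → P3 → P4 → P5 → P2: 20+9+14+20+21 = 84
Hub → P1 → P3 → P5 → P2 → P4: 20+9+6+21+9 = 65
Hub → P1 → P3 → P5 → P4 → P2: 20+9+6+20+9 = 64
Hub → P1 → P4 → P2 → P3 → P5: 20+21+9+15+6 = 71
Hub → P1 → P4 → P2 → P5 → P3: 20+21+9+21+6 = 77
… (106 more)
Hub → P4 → P2 → P1 → P3 → P5: 13+9+12+9+6 = 49  ← best
The minimum is 49.
One shortest path: Hub → P4 → P2 → P1 → P3 → P5.

Shortest open route: 49 miles.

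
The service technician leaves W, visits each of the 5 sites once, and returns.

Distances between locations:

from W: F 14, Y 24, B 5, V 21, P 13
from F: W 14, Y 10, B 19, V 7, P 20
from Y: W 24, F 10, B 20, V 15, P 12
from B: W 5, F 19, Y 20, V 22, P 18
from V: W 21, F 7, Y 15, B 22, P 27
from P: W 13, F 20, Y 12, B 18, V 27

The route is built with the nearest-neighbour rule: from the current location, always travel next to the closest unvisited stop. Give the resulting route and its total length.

73 along W → B → P → Y → F → V → W.

At W the remaining stops are B 5, P 13, F 14, V 21, Y 24; go to B.
At B the remaining stops are P 18, F 19, Y 20, V 22; go to P.
At P the remaining stops are Y 12, F 20, V 27; go to Y.
At Y the remaining stops are F 10, V 15; go to F.
At F the remaining stops are V 7; go to V.
Return V→W: 21.
Total = 5 + 18 + 12 + 10 + 7 + 21 = 73.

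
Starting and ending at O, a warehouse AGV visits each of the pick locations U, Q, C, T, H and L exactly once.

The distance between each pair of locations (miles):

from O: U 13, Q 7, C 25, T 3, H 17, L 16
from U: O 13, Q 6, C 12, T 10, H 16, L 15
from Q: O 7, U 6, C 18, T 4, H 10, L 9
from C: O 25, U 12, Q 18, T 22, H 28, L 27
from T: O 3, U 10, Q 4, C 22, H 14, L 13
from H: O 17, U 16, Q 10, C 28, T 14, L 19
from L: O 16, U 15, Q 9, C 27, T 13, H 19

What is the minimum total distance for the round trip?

There are 360 distinct closed tours to check (reversals are equivalent).
O → U → Q → C → T → H → L → O: 13+6+18+22+14+19+16 = 108
O → U → Q → C → T → L → H → O: 13+6+18+22+13+19+17 = 108
O → U → Q → C → H → T → L → O: 13+6+18+28+14+13+16 = 108
O → U → Q → C → H → L → T → O: 13+6+18+28+19+13+3 = 100
O → U → Q → C → L → T → H → O: 13+6+18+27+13+14+17 = 108
O → U → Q → C → L → H → T → O: 13+6+18+27+19+14+3 = 100
O → U → Q → T → C → H → L → O: 13+6+4+22+28+19+16 = 108
O → U → Q → T → C → L → H → O: 13+6+4+22+27+19+17 = 108
… (352 more)
O → U → C → Q → H → L → T → O: 13+12+18+10+19+13+3 = 88  ← best
The minimum is 88.
One optimal route: O → U → C → Q → H → L → T → O (or its reverse).

Shortest round trip = 88 miles.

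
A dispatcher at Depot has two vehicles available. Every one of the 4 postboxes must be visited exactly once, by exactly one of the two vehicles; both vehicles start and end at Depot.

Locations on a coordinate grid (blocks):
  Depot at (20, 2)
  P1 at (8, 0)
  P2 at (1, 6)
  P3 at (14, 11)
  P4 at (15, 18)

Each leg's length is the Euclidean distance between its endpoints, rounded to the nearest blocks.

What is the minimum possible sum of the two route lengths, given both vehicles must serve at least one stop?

Minimum combined distance: 75 blocks.

Try each way of splitting the stops between the two vehicles (each non-empty) and, for each split, find the best tour for each vehicle:
  {P1} + {P2, P3, P4}: 24 + 55 = 79
  {P2} + {P1, P3, P4}: 38 + 49 = 87
  {P1, P2} + {P3, P4}: 40 + 35 = 75
  {P3} + {P1, P2, P4}: 22 + 56 = 78
  {P1, P3} + {P2, P4}: 36 + 54 = 90
  {P2, P3} + {P1, P4}: 44 + 48 = 92
  … (7 splits in total)
Best: vehicle 1 Depot → P1 → P2 → Depot = 40; vehicle 2 Depot → P3 → P4 → Depot = 35; combined 75.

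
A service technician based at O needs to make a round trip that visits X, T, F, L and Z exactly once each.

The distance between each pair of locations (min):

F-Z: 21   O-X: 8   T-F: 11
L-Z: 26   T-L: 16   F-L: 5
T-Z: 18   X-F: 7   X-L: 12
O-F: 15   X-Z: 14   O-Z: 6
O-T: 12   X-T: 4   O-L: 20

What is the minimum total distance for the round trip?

60 min — the shortest possible round trip.

With 5 stops there are 5!/2 = 60 distinct round trips (a route and its reverse cost the same).
O → X → T → F → L → Z → O: 8+4+11+5+26+6 = 60
O → X → T → F → Z → L → O: 8+4+11+21+26+20 = 90
O → X → T → L → F → Z → O: 8+4+16+5+21+6 = 60
O → X → T → L → Z → F → O: 8+4+16+26+21+15 = 90
O → X → T → Z → F → L → O: 8+4+18+21+5+20 = 76
O → X → T → Z → L → F → O: 8+4+18+26+5+15 = 76
O → X → F → T → L → Z → O: 8+7+11+16+26+6 = 74
O → X → F → T → Z → L → O: 8+7+11+18+26+20 = 90
O → X → F → L → T → Z → O: 8+7+5+16+18+6 = 60
O → X → F → L → Z → T → O: 8+7+5+26+18+12 = 76
O → X → F → Z → T → L → O: 8+7+21+18+16+20 = 90
O → X → F → Z → L → T → O: 8+7+21+26+16+12 = 90
O → X → L → T → F → Z → O: 8+12+16+11+21+6 = 74
O → X → L → T → Z → F → O: 8+12+16+18+21+15 = 90
… (46 more)
The minimum is 60.
One optimal route: O → X → T → F → L → Z → O (or its reverse).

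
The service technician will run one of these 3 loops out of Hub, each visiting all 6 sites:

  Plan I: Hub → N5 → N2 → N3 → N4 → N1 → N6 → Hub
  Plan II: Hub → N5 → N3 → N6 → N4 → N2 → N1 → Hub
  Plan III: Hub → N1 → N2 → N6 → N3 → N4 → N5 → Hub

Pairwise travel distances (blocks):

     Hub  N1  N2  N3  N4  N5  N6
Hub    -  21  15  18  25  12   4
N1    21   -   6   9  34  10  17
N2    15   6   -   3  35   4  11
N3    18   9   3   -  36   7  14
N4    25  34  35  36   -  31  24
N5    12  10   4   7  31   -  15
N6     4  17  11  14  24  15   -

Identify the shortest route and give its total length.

Plan I: 12 + 4 + 3 + 36 + 34 + 17 + 4 = 110
Plan II: 12 + 7 + 14 + 24 + 35 + 6 + 21 = 119
Plan III: 21 + 6 + 11 + 14 + 36 + 31 + 12 = 131

Shortest is Plan I, total 110 blocks.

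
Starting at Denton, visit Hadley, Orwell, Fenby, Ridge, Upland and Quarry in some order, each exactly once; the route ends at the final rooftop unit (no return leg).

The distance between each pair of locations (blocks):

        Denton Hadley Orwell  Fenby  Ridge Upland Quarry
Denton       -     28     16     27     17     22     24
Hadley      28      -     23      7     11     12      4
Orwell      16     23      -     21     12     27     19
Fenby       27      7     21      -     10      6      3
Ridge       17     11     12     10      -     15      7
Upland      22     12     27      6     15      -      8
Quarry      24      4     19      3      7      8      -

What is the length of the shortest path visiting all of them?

52 blocks — the minimum one-way total.

There are 6! = 720 possible orderings.
Denton→Hadley→Orwell→Fenby→Ridge→Upland→Quarry: 28+23+21+10+15+8 = 105
Denton→Hadley→Orwell→Fenby→Ridge→Quarry→Upland: 28+23+21+10+7+8 = 97
Denton→Hadley→Orwell→Fenby→Upland→Ridge→Quarry: 28+23+21+6+15+7 = 100
Denton→Hadley→Orwell→Fenby→Upland→Quarry→Ridge: 28+23+21+6+8+7 = 93
Denton→Hadley→Orwell→Fenby→Quarry→Ridge→Upland: 28+23+21+3+7+15 = 97
Denton→Hadley→Orwell→Fenby→Quarry→Upland→Ridge: 28+23+21+3+8+15 = 98
Denton→Hadley→Orwell→Ridge→Fenby→Upland→Quarry: 28+23+12+10+6+8 = 87
Denton→Hadley→Orwell→Ridge→Fenby→Quarry→Upland: 28+23+12+10+3+8 = 84
… (712 more)
Denton→Orwell→Ridge→Hadley→Quarry→Fenby→Upland: 16+12+11+4+3+6 = 52  ← best
The minimum is 52.
One shortest path: Denton → Orwell → Ridge → Hadley → Quarry → Fenby → Upland.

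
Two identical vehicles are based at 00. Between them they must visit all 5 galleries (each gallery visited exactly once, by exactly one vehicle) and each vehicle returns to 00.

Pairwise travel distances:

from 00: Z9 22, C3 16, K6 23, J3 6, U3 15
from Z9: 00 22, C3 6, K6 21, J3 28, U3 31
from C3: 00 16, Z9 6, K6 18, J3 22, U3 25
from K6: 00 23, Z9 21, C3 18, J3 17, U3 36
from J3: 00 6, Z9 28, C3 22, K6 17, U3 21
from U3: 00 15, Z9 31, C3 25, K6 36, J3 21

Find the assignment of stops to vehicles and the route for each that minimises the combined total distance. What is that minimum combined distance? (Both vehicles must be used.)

There are 2^4 − 1 = 15 ways to divide the 5 stops into two non-empty groups. For each, the best each vehicle can do is its own shortest tour through its group:
  {Z9} + {C3, K6, J3, U3}: 44 + 81 = 125
  {C3} + {Z9, K6, J3, U3}: 32 + 90 = 122
  {Z9, C3} + {K6, J3, U3}: 44 + 74 = 118
  {K6} + {Z9, C3, J3, U3}: 46 + 80 = 126
  {Z9, K6} + {C3, J3, U3}: 66 + 68 = 134
  {C3, K6} + {Z9, J3, U3}: 57 + 80 = 137
  … (15 splits in total)
  {Z9, C3, K6, J3} + {U3}: 66 + 30 = 96  ← best
Best: vehicle 1 00 → C3 → Z9 → K6 → J3 → 00 = 66; vehicle 2 00 → U3 → 00 = 30; combined 96.

Minimum combined distance: 96.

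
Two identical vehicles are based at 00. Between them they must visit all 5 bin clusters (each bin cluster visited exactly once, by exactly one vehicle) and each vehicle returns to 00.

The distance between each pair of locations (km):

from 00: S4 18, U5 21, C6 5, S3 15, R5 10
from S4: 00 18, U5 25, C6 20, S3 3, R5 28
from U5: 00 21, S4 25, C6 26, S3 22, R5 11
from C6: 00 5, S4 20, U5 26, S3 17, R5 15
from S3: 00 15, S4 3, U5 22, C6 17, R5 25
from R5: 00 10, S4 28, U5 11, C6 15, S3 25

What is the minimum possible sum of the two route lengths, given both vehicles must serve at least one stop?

74 km — the smallest possible combined total.

Check every non-empty split of the stops between the two vehicles; for each half take its own optimal tour:
  {S4} + {U5, C6, S3, R5}: 36 + 65 = 101
  {U5} + {S4, C6, S3, R5}: 42 + 63 = 105
  {S4, U5} + {C6, S3, R5}: 64 + 57 = 121
  {C6} + {S4, U5, S3, R5}: 10 + 64 = 74
  {S4, C6} + {U5, S3, R5}: 43 + 58 = 101
  {U5, C6} + {S4, S3, R5}: 52 + 56 = 108
  … (15 splits in total)
Best: vehicle 1 00 → C6 → 00 = 10; vehicle 2 00 → S4 → S3 → U5 → R5 → 00 = 64; combined 74.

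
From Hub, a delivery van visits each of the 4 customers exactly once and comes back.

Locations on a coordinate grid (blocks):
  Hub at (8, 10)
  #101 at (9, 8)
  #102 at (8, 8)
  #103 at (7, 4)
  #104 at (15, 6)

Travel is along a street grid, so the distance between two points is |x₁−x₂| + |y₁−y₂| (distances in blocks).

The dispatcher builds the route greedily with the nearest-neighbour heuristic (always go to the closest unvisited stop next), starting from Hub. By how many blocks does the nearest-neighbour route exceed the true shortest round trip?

From Hub: #102=2, #101=3, #103=7, #104=11 → choose #102 (2).
From #102: #101=1, #103=5, #104=9 → choose #101 (1).
From #101: #103=6, #104=8 → choose #103 (6).
From #103: #104=10 → choose #104 (10).
NN route Hub → #102 → #101 → #103 → #104 → Hub costs 30.
Optimal: Hub → #101 → #104 → #103 → #102 → Hub costs 28 (by enumerating all 12 distinct tours).
Excess = 30 − 28 = 2.

2 blocks longer than the optimal tour.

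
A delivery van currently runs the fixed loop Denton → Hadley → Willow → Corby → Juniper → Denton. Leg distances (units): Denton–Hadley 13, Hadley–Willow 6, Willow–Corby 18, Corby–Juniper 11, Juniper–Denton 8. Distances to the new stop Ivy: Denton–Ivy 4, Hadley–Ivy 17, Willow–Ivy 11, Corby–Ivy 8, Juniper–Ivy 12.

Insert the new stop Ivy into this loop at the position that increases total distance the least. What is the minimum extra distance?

Insertion cost between consecutive stops i–j is d(i,Ivy) + d(Ivy,j) − d(i,j):
  between Denton and Hadley: 4 + 17 − 13 = 8
  between Hadley and Willow: 17 + 11 − 6 = 22
  between Willow and Corby: 11 + 8 − 18 = 1
  between Corby and Juniper: 8 + 12 − 11 = 9
  between Juniper and Denton: 12 + 4 − 8 = 8
Cheapest insertion is between Willow and Corby, adding 1.
New total = 56 + 1 = 57.

Adding 1 by placing Ivy on the Willow–Corby leg.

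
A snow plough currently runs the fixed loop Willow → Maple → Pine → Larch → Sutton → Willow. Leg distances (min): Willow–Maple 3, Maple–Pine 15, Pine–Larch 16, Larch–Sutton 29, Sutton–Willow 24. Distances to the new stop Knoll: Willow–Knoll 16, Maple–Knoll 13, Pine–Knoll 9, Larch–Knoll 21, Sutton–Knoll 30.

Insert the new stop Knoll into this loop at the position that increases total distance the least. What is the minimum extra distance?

+7 min — insert Knoll between Maple and Pine.

Insertion cost between consecutive stops i–j is d(i,Knoll) + d(Knoll,j) − d(i,j):
  between Willow and Maple: 16 + 13 − 3 = 26
  between Maple and Pine: 13 + 9 − 15 = 7
  between Pine and Larch: 9 + 21 − 16 = 14
  between Larch and Sutton: 21 + 30 − 29 = 22
  between Sutton and Willow: 30 + 16 − 24 = 22
Cheapest insertion is between Maple and Pine, adding 7.
New total = 87 + 7 = 94.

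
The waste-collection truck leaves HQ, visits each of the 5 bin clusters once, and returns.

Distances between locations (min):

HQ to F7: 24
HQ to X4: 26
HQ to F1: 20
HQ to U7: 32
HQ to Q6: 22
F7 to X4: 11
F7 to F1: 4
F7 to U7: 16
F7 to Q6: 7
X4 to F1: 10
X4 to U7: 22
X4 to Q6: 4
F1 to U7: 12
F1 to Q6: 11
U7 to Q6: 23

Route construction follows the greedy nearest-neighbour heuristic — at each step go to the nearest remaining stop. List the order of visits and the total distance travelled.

From HQ: distances to unvisited — F1=20, Q6=22, F7=24, X4=26, U7=32. Nearest is F1 (20).
From F1: distances to unvisited — F7=4, X4=10, Q6=11, U7=12. Nearest is F7 (4).
From F7: distances to unvisited — Q6=7, X4=11, U7=16. Nearest is Q6 (7).
From Q6: distances to unvisited — X4=4, U7=23. Nearest is X4 (4).
From X4: distances to unvisited — U7=22. Nearest is U7 (22).
Return U7→HQ: 32.
Total = 20 + 4 + 7 + 4 + 22 + 32 = 89.

Nearest-neighbour total = 89 min; route HQ → F1 → F7 → Q6 → X4 → U7 → HQ.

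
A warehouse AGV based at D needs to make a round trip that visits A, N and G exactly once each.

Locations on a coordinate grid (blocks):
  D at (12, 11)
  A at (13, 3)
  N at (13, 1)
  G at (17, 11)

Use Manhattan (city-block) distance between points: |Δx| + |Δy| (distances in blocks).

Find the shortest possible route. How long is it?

D - A - N - G - D: 9+2+14+5 = 30
D - A - G - N - D: 9+12+14+11 = 46
D - N - A - G - D: 11+2+12+5 = 30
The minimum is 30.
One optimal route: D → A → N → G → D (or its reverse).

Minimum total distance: 30 blocks.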